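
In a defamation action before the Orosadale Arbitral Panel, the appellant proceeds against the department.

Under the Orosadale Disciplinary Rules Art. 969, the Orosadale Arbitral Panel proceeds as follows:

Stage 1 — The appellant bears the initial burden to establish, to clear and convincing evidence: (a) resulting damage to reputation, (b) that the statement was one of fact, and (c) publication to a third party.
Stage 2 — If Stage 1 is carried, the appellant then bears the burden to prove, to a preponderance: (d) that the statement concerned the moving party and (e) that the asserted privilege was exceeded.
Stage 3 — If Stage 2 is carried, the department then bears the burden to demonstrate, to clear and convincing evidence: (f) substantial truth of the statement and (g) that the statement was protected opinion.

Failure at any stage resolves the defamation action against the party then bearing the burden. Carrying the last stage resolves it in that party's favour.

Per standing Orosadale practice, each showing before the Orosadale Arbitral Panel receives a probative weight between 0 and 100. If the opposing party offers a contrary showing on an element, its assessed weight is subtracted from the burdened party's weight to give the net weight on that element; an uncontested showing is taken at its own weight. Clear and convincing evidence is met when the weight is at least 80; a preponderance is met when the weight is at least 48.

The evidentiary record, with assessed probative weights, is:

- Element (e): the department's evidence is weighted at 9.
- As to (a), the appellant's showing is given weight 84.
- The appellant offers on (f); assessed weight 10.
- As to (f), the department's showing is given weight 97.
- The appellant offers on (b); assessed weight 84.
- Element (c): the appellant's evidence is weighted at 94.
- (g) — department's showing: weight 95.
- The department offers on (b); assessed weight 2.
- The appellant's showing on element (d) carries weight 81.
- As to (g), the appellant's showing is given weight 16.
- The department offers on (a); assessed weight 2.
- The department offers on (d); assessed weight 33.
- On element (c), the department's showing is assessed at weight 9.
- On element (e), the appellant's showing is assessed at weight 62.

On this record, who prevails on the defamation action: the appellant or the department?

appellant

Stage 1 (appellant, clear and convincing evidence, weight is at least 80): (a) net 84−2=82 ≥ 80 — meets; (b) net 84−2=82 ≥ 80 — meets; (c) net 94−9=85 ≥ 80 — meets.
  Stage 1 is satisfied; the appellant continues to bear the burden.
Stage 2 (appellant, a preponderance, weight is at least 48): (d) net 81−33=48 ≥ 48 — meets; (e) net 62−9=53 ≥ 48 — meets.
  Stage 2 carried; the burden shifts to the department.
Stage 3 (department, clear and convincing evidence, weight is at least 80): (f) net 97−10=87 ≥ 80 — meets; (g) net 95−16=79 < 80 — fails.
  Stage 3 not carried; the department fails its burden.
The analysis ends at Stage 3; the appellant prevails.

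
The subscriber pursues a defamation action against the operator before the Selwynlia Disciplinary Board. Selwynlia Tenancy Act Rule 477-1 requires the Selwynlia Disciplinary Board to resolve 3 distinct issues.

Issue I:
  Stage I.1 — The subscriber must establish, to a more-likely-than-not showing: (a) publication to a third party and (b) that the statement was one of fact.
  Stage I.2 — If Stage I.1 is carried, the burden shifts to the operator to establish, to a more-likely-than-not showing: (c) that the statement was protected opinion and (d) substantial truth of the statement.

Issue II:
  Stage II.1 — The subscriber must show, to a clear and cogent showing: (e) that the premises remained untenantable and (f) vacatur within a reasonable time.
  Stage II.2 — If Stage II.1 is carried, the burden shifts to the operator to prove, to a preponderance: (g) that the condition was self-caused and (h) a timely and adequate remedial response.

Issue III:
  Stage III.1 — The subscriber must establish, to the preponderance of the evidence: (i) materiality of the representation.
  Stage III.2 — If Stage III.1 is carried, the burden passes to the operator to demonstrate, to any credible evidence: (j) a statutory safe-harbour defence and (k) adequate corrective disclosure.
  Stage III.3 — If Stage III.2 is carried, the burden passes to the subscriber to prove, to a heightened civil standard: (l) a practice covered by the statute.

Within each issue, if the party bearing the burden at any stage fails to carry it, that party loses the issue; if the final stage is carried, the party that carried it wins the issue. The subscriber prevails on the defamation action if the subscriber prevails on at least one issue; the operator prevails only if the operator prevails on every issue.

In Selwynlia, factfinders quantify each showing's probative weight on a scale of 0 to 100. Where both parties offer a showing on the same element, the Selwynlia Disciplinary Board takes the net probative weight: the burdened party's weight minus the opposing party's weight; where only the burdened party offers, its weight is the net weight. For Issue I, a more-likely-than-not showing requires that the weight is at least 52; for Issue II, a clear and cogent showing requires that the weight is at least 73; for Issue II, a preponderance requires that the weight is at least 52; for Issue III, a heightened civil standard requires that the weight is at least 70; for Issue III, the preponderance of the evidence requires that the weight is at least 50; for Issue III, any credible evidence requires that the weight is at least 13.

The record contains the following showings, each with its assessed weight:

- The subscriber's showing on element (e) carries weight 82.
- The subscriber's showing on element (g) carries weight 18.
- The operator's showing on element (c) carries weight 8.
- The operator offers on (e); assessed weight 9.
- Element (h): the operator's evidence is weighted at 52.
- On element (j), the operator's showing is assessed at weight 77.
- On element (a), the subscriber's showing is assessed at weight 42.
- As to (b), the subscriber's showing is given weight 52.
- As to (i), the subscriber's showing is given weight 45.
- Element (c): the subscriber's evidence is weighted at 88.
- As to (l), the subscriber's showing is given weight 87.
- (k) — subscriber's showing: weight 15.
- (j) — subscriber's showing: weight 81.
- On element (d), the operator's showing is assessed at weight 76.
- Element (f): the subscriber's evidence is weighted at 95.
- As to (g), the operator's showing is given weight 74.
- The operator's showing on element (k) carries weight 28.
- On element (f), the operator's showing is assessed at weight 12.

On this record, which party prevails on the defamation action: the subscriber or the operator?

operator

— Issue I —
Stage I.1 — burden on subscriber; standard: a more-likely-than-not showing (weight is at least 52).
    (a): 42 < 52 [not met]
    (b): 52 ≥ 52 [met]
  The subscriber does not carry Stage I.1.
The analysis ends at Stage I.1; the operator prevails on this issue.
— Issue II —
Stage II.1 — burden on subscriber; standard: a clear and cogent showing (weight is at least 73).
    (e): 82 − 9 = 73 ≥ 73 [met]
    (f): 95 − 12 = 83 ≥ 73 [met]
  Stage II.1 is satisfied; the onus moves to the operator.
Stage II.2 — burden on operator; standard: a preponderance (weight is at least 52).
    (g): 74 − 18 = 56 ≥ 52 [met]
    (h): 52 ≥ 52 [met]
  All elements met at the final stage.
Every stage carried; the operator prevails on this issue.
— Issue III —
Stage III.1 (subscriber, the preponderance of the evidence, weight is at least 50): (i) 45 < 50 — fails.
  Not every element is met, so the subscriber fails to carry Stage III.1.
The operator prevails on this issue.
Per-issue: Issue I → operator; Issue II → operator; Issue III → operator. The subscriber must prevail on at least one issue; overall, the operator prevails.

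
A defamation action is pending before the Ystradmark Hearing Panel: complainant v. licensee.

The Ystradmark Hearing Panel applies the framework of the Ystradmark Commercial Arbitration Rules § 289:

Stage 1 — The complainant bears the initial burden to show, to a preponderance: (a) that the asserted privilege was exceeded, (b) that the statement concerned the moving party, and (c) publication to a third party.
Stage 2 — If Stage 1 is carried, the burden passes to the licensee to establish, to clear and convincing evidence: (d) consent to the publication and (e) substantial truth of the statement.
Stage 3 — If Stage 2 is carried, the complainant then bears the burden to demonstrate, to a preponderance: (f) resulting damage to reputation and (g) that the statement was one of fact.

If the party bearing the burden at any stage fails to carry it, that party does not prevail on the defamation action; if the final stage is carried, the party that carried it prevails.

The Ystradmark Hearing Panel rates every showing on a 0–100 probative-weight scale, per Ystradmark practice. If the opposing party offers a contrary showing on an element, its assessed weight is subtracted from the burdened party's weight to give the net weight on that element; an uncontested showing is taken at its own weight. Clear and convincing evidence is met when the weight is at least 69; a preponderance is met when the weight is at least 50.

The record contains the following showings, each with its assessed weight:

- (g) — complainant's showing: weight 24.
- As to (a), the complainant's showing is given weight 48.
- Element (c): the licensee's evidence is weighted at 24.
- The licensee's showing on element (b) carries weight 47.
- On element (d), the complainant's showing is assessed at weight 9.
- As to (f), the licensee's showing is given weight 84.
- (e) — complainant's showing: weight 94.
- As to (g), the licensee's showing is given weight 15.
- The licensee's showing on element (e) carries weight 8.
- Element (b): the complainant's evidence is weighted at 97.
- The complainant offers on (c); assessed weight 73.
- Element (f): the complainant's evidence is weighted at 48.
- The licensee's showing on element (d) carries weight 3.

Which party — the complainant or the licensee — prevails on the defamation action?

Stage 1 — burden on complainant; standard: a preponderance (weight is at least 50).
    (a): 48 < 50 [not met]
    (b): 97 − 47 = 50 ≥ 50 [met]
    (c): 73 − 24 = 49 < 50 [not met]
  The complainant does not carry Stage 1.
The analysis ends at Stage 1; the licensee prevails.

licensee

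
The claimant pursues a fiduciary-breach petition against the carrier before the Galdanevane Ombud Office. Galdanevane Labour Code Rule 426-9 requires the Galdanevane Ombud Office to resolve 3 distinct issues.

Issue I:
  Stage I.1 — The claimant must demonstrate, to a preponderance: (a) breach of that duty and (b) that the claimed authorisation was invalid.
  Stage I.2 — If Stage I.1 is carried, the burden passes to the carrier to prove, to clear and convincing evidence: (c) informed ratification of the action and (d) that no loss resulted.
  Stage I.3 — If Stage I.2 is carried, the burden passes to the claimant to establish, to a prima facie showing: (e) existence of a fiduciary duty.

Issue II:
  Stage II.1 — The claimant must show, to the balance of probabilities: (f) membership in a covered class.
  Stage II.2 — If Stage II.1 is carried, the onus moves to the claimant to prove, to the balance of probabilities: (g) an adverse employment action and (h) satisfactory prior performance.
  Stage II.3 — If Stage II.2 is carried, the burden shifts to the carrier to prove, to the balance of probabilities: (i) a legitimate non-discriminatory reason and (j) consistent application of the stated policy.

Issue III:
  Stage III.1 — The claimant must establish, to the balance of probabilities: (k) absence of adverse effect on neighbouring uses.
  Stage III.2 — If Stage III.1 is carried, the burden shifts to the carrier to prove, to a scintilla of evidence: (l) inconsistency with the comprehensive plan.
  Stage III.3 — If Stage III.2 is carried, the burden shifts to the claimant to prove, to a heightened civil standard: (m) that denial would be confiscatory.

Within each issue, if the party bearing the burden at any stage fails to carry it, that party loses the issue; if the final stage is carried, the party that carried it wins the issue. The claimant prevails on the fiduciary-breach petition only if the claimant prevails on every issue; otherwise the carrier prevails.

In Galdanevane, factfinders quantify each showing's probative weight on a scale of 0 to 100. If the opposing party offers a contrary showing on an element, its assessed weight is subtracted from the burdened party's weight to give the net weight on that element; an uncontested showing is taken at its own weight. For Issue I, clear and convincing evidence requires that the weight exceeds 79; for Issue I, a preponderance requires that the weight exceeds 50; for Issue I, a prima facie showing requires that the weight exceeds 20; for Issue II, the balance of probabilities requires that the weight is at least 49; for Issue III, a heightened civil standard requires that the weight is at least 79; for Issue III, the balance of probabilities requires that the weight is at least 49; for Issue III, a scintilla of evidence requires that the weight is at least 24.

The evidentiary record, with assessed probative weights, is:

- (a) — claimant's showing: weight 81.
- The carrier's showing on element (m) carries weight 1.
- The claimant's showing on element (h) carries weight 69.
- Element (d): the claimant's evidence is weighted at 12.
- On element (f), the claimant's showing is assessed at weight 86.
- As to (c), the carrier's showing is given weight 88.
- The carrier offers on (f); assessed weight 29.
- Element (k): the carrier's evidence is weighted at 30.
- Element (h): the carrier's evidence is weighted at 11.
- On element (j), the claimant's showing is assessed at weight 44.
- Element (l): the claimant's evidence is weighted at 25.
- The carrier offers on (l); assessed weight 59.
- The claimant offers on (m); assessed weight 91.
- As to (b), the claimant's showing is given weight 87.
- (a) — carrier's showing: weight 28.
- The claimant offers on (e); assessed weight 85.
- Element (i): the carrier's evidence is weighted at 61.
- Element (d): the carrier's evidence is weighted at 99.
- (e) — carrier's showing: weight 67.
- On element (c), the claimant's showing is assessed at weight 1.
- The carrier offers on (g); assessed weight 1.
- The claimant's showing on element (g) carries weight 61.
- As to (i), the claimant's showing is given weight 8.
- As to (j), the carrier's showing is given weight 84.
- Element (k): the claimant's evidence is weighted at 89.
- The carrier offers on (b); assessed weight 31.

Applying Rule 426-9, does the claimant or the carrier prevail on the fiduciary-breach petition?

carrier

— Issue I —
Stage I.1 (claimant, a preponderance, weight exceeds 50): (a) net 81−28=53 > 50 — meets; (b) net 87−31=56 > 50 — meets.
  Stage I.1 carried; the burden shifts to the carrier.
Stage I.2 (carrier, clear and convincing evidence, weight exceeds 79): (c) net 88−1=87 > 79 — meets; (d) net 99−12=87 > 79 — meets.
  The carrier carries Stage I.2; the claimant now bears the burden.
Stage I.3 (claimant, a prima facie showing, weight exceeds 20): (e) net 85−67=18 ≤ 20 — fails.
  Not every element is met, so the claimant fails to carry Stage I.3.
The analysis ends at Stage I.3; the carrier prevails on this issue.
— Issue II —
Stage II.1 — burden on claimant; standard: the balance of probabilities (weight is at least 49).
    (f): 86 − 29 = 57 ≥ 49 [met]
  All elements met. The claimant retains the burden for Stage II.2.
Stage II.2 — burden on claimant; standard: the balance of probabilities (weight is at least 49).
    (g): 61 − 1 = 60 ≥ 49 [met]
    (h): 69 − 11 = 58 ≥ 49 [met]
  The claimant carries Stage II.2; the carrier now bears the burden.
Stage II.3 — burden on carrier; standard: the balance of probabilities (weight is at least 49).
    (i): 61 − 8 = 53 ≥ 49 [met]
    (j): 84 − 44 = 40 < 49 [not met]
  Stage II.3 not carried; the carrier fails its burden.
The claimant prevails on this issue.
— Issue III —
Stage III.1 (claimant, the balance of probabilities, weight is at least 49): (k) net 89−30=59 ≥ 49 — meets.
  Stage III.1 is satisfied; the onus moves to the carrier.
Stage III.2 (carrier, a scintilla of evidence, weight is at least 24): (l) net 59−25=34 ≥ 24 — meets.
  All elements met. The burden passes to the claimant.
Stage III.3 (claimant, a heightened civil standard, weight is at least 79): (m) net 91−1=90 ≥ 79 — meets.
  Stage III.3 carried; the final stage is satisfied.
With every stage satisfied, the claimant prevails on this issue.
Per-issue: Issue I → carrier; Issue II → claimant; Issue III → claimant. The claimant must prevail on every issue; overall, the carrier prevails.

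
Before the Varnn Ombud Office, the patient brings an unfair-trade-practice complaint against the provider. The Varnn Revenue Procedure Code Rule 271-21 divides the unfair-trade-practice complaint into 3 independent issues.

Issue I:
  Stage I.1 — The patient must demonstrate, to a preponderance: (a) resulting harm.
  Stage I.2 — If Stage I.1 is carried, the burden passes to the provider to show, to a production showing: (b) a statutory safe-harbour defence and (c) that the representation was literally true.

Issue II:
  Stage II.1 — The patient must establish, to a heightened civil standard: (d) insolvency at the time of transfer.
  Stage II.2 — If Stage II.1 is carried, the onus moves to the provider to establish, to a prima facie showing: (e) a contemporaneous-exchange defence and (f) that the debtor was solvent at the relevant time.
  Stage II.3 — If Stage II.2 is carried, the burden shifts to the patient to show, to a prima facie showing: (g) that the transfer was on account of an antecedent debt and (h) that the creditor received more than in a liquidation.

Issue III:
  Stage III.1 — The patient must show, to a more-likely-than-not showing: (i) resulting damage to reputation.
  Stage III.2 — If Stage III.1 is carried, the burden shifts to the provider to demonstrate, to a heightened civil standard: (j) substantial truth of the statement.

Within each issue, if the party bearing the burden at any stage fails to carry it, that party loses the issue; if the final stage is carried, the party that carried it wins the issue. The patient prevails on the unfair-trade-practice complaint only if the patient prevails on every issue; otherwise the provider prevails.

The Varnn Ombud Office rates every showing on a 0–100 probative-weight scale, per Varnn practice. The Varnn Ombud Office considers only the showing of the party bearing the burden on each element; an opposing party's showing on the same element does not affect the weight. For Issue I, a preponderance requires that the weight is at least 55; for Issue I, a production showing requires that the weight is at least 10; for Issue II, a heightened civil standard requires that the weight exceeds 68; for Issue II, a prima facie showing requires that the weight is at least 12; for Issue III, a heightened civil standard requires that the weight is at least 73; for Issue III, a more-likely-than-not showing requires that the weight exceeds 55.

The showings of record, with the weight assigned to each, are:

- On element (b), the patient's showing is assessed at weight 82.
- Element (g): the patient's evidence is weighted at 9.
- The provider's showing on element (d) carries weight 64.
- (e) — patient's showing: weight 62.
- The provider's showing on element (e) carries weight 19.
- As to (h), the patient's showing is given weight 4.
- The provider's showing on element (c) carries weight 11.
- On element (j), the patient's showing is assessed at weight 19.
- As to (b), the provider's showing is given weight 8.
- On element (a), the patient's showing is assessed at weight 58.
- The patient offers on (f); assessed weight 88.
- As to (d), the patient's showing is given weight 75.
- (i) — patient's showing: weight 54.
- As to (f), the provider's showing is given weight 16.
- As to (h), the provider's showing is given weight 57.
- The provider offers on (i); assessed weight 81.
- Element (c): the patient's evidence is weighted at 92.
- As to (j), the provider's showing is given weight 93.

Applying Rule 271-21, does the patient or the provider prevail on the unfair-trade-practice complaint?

provider

— Issue I —
Stage I.1 (patient, a preponderance, weight is at least 55): (a) 58 ≥ 55 — meets.
  Stage I.1 is satisfied; the onus moves to the provider.
Stage I.2 (provider, a production showing, weight is at least 10): (b) 8 (patient's 82 disregarded) < 10 — fails; (c) 11 (patient's 92 disregarded) ≥ 10 — meets.
  The provider does not carry Stage I.2.
The analysis ends at Stage I.2; the patient prevails on this issue.
— Issue II —
At Stage II.1 the patient must meet a heightened civil standard (weight exceeds 68): on (d) the weight is 75 (the provider's 64 is given no effect), > 68, so (d) meets the standard.
  All elements met. The burden passes to the provider.
At Stage II.2 the provider must meet a prima facie showing (weight is at least 12): on (e) the weight is 19 (the patient's 62 is given no effect), ≥ 12, so (e) meets the standard; on (f) the weight is 16 (the patient's 88 is given no effect), which does reach 12, so (f) meets the standard.
  The provider carries Stage II.2; the patient now bears the burden.
At Stage II.3 the patient must meet a prima facie showing (weight is at least 12): on (g) the weight is 9, which does not reach 12, so (g) does not meet the standard; on (h) the weight is 4 (the provider's 57 is given no effect), < 12, so (h) does not meet the standard.
  Stage II.3 not carried; the patient fails its burden.
So the provider prevails on this issue.
— Issue III —
Stage III.1 — burden on patient; standard: a more-likely-than-not showing (weight exceeds 55).
    (i): 54 (provider's 81 disregarded) ≤ 55 [not met]
  Not every element is met, so the patient fails to carry Stage III.1.
The analysis ends at Stage III.1; the provider prevails on this issue.
Per-issue: Issue I → patient; Issue II → provider; Issue III → provider. The patient must prevail on every issue; overall, the provider prevails.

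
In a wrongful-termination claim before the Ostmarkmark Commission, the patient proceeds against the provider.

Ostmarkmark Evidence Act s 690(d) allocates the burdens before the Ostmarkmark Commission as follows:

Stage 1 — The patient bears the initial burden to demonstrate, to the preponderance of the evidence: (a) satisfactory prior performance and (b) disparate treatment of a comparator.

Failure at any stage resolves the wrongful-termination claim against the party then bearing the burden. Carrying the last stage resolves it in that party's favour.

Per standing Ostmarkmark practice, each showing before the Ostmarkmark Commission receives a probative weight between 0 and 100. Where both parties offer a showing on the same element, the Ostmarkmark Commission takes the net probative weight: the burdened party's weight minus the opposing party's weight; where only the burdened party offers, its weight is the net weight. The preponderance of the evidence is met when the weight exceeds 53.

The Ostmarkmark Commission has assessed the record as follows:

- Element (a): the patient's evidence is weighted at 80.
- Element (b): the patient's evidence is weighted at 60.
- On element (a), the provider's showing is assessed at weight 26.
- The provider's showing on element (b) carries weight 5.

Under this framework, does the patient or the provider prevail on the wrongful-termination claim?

patient

At Stage 1 the patient must meet the preponderance of the evidence (weight exceeds 53): on (a) the weight is 80 less the opposing 26 gives net 54, which does exceed 53, so (a) meets the standard; on (b) the weight is 60 less the opposing 5 gives net 55, > 53, so (b) meets the standard.
  The patient carries the last stage.
All stages carried — the patient prevails.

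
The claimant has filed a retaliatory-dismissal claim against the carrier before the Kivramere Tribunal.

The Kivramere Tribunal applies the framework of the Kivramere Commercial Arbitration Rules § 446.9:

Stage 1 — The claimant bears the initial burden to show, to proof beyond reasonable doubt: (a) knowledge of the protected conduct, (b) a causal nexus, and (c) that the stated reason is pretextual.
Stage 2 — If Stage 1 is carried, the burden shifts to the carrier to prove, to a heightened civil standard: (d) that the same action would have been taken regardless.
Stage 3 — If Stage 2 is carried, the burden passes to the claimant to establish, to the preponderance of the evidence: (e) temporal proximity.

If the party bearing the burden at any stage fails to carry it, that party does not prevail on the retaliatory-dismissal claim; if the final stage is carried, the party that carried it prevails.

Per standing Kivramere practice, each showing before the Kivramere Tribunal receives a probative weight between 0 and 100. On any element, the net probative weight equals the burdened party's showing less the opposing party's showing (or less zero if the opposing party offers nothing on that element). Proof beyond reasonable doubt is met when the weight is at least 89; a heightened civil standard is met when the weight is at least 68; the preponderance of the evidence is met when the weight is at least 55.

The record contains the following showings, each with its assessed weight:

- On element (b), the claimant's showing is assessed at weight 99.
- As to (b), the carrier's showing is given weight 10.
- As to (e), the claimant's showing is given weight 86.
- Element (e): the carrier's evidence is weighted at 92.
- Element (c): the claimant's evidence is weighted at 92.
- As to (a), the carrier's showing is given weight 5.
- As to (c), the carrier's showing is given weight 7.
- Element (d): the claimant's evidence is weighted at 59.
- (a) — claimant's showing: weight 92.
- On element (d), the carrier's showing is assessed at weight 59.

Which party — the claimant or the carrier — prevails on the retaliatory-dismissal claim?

carrier

Stage 1 — burden on claimant; standard: proof beyond reasonable doubt (weight is at least 89).
    (a): 92 − 5 = 87 < 89 [not met]
    (b): 99 − 10 = 89 ≥ 89 [met]
    (c): 92 − 7 = 85 < 89 [not met]
  The claimant does not carry Stage 1.
The analysis ends at Stage 1; the carrier prevails.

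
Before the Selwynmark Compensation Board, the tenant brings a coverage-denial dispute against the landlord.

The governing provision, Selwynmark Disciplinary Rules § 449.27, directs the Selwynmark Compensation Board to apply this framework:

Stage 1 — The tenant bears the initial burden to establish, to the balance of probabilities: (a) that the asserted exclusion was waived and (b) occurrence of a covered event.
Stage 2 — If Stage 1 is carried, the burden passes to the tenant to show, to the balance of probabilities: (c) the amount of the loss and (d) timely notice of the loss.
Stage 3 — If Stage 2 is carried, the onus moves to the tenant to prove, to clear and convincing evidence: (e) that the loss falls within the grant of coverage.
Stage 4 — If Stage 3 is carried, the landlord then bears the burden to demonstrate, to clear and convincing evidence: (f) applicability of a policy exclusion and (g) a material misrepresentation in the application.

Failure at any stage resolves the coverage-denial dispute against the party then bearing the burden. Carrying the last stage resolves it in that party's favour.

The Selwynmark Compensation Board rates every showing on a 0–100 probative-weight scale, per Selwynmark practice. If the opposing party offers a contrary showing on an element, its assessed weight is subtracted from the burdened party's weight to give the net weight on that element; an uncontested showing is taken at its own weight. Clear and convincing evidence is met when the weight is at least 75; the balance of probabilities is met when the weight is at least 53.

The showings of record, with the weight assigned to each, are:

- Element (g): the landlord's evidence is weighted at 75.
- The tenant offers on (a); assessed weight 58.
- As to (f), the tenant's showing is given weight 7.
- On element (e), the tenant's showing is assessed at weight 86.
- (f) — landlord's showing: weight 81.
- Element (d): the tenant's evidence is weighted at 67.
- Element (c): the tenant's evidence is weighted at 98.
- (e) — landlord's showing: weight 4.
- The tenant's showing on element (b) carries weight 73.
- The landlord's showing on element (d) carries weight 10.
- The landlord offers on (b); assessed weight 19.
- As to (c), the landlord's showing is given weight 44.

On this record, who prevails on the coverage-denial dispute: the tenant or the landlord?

At Stage 1 the tenant must meet the balance of probabilities (weight is at least 53): on (a) the weight is 58, which does reach 53, so (a) meets the standard; on (b) the weight is 73 less the opposing 19 gives net 54, ≥ 53, so (b) meets the standard.
  Stage 1 carried; the burden remains with the tenant.
At Stage 2 the tenant must meet the balance of probabilities (weight is at least 53): on (c) the weight is 98 less the opposing 44 gives net 54, which does reach 53, so (c) meets the standard; on (d) the weight is 67 less the opposing 10 gives net 57, which does reach 53, so (d) meets the standard.
  Stage 2 carried; the burden remains with the tenant.
At Stage 3 the tenant must meet clear and convincing evidence (weight is at least 75): on (e) the weight is 86 less the opposing 4 gives net 82, ≥ 75, so (e) meets the standard.
  Stage 3 is satisfied; the onus moves to the landlord.
At Stage 4 the landlord must meet clear and convincing evidence (weight is at least 75): on (f) the weight is 81 less the opposing 7 gives net 74, < 75, so (f) does not meet the standard; on (g) the weight is 75, ≥ 75, so (g) meets the standard.
  The landlord does not carry Stage 4.
So the tenant prevails.

tenant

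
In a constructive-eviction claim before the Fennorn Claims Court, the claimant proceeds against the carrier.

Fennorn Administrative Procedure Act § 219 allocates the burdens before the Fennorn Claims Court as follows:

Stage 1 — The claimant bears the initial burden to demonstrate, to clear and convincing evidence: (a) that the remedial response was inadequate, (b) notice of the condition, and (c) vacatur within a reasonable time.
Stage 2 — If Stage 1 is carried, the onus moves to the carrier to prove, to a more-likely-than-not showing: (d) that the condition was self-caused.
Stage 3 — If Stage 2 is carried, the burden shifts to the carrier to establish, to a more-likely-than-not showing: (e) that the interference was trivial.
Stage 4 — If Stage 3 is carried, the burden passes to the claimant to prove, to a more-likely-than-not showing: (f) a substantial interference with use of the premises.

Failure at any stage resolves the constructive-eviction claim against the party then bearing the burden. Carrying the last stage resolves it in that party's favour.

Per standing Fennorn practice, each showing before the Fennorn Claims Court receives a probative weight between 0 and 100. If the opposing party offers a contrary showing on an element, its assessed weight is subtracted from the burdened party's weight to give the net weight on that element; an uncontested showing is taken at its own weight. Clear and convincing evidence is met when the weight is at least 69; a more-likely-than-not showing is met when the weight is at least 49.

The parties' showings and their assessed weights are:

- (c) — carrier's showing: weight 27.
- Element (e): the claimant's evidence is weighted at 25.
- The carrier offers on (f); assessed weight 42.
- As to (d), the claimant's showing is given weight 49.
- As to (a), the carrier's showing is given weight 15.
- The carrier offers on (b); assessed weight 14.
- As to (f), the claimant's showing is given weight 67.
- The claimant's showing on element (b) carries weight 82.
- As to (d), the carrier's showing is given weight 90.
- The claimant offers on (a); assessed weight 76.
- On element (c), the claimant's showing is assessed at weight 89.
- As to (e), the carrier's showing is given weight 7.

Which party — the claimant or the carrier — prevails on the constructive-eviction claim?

carrier

Stage 1 — burden on claimant; standard: clear and convincing evidence (weight is at least 69).
    (a): 76 − 15 = 61 < 69 [not met]
    (b): 82 − 14 = 68 < 69 [not met]
    (c): 89 − 27 = 62 < 69 [not met]
  The claimant does not carry Stage 1.
The analysis ends at Stage 1; the carrier prevails.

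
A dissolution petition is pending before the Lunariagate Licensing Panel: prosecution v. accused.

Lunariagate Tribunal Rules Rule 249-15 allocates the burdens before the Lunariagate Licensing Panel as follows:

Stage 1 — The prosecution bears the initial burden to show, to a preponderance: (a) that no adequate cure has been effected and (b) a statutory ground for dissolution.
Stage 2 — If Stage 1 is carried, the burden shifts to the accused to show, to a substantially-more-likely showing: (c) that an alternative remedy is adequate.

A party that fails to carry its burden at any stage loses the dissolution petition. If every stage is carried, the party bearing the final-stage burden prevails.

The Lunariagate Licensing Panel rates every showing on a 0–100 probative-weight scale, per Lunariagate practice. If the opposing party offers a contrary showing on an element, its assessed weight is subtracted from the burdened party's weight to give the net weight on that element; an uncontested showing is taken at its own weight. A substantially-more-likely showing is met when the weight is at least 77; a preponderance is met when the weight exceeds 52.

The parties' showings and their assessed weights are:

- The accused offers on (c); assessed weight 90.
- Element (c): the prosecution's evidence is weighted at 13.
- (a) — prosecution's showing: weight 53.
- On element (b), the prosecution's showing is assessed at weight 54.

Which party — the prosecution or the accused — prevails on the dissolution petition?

Stage 1 — burden on prosecution; standard: a preponderance (weight exceeds 52).
    (a): 53 > 52 [met]
    (b): 54 > 52 [met]
  Stage 1 carried; the burden shifts to the accused.
Stage 2 — burden on accused; standard: a substantially-more-likely showing (weight is at least 77).
    (c): 90 − 13 = 77 ≥ 77 [met]
  Stage 2 carried; the final stage is satisfied.
Every stage carried; the accused prevails.

accused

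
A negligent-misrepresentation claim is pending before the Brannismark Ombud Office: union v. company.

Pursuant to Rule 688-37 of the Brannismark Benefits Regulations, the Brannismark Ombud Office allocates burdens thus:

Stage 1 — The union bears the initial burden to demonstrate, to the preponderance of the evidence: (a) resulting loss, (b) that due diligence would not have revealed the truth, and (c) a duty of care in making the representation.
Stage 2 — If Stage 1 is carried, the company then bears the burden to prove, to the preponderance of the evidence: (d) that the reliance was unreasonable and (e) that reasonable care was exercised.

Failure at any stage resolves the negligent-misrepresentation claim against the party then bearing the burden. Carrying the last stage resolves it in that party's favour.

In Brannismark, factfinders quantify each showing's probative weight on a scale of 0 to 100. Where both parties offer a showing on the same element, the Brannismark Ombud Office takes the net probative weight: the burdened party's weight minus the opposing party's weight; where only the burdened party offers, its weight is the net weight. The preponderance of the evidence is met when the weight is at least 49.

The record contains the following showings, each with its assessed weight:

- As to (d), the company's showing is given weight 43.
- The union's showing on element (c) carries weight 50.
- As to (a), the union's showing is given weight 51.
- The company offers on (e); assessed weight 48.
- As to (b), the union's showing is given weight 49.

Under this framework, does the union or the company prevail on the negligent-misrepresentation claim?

union

Stage 1 (union, the preponderance of the evidence, weight is at least 49): (a) 51 ≥ 49 — meets; (b) 49 ≥ 49 — meets; (c) 50 ≥ 49 — meets.
  The union carries Stage 1; the company now bears the burden.
Stage 2 (company, the preponderance of the evidence, weight is at least 49): (d) 43 < 49 — fails; (e) 48 < 49 — fails.
  Stage 2 not carried; the company fails its burden.
So the union prevails.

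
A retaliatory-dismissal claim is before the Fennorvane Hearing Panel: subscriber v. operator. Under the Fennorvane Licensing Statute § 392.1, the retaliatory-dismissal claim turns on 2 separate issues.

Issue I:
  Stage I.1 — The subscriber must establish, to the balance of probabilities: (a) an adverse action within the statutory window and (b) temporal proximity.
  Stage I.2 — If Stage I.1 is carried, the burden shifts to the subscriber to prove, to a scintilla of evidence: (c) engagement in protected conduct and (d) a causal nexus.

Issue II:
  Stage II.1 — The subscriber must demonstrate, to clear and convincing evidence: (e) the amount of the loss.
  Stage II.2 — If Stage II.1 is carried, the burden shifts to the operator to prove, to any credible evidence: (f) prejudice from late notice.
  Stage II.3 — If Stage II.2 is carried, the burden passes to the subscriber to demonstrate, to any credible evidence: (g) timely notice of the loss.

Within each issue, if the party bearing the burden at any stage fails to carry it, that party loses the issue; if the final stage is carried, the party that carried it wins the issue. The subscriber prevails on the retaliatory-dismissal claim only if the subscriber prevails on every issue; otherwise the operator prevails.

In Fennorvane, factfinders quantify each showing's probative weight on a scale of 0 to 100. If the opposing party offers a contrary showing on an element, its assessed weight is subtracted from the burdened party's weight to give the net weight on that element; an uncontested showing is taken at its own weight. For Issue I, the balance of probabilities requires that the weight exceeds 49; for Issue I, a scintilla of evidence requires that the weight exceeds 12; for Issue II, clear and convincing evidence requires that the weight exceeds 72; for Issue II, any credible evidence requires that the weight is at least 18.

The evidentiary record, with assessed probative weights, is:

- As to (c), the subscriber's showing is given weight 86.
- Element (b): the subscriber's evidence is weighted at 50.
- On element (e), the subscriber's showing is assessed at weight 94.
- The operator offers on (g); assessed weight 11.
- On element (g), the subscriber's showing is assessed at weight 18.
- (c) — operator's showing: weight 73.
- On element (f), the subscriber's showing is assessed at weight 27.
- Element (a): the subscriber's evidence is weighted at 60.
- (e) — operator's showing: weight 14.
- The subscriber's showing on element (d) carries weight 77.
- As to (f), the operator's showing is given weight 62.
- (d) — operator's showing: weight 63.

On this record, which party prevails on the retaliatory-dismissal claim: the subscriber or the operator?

operator

— Issue I —
Stage I.1 — burden on subscriber; standard: the balance of probabilities (weight exceeds 49).
    (a): 60 > 49 [met]
    (b): 50 > 49 [met]
  Stage I.1 is satisfied; the subscriber continues to bear the burden.
Stage I.2 — burden on subscriber; standard: a scintilla of evidence (weight exceeds 12).
    (c): 86 − 73 = 13 > 12 [met]
    (d): 77 − 63 = 14 > 12 [met]
  Stage I.2 carried; the final stage is satisfied.
All stages carried — the subscriber prevails on this issue.
— Issue II —
At Stage II.1 the subscriber must meet clear and convincing evidence (weight exceeds 72): on (e) the weight is 94 less the opposing 14 gives net 80, > 72, so (e) meets the standard.
  All elements met. The burden passes to the operator.
At Stage II.2 the operator must meet any credible evidence (weight is at least 18): on (f) the weight is 62 less the opposing 27 gives net 35, ≥ 18, so (f) meets the standard.
  Stage II.2 is satisfied; the onus moves to the subscriber.
At Stage II.3 the subscriber must meet any credible evidence (weight is at least 18): on (g) the weight is 18 less the opposing 11 gives net 7, which does not reach 18, so (g) does not meet the standard.
  Stage II.3 not carried; the subscriber fails its burden.
The analysis ends at Stage II.3; the operator prevails on this issue.
Per-issue: Issue I → subscriber; Issue II → operator. The subscriber must prevail on every issue; overall, the operator prevails.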